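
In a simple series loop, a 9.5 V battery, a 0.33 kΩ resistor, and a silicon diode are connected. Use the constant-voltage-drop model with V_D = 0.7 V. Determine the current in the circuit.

I ≈ 27 mA

KVL around the loop: 9.5 = V_D + I·R = 0.7 + I × 0.33 kΩ.
So I = (9.5 − 0.7) / 0.33 kΩ = 8.8 / 0.33 = 26.7 mA.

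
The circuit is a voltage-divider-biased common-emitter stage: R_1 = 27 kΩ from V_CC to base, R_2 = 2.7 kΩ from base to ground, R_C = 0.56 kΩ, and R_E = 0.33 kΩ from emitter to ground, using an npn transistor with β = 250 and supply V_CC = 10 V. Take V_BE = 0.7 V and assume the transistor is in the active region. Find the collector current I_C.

I_C ≈ 0.61 mA

Thevenize the base divider: V_Th = V_CC·R_2/(R_1+R_2) = 10×2.7/29.7 = 0.909 V, R_Th = R_1‖R_2 = 2.45 kΩ.
Base-emitter loop: V_Th = I_B·R_Th + V_BE + (β+1)I_B·R_E, so I_B = (0.909 − 0.7) / (2.45 + 251×0.33) = 0.00245 mA.
I_C = β·I_B = 250×0.00245 = 0.613 mA, and I_E = (β+1)I_B = 0.615 mA.
V_CE = V_CC − I_C·R_C − I_E·R_E = 10 − 0.613×0.56 − 0.615×0.33 = 9.45 V.
V_CE = 9.45 V > 0.2 V confirms active-region operation.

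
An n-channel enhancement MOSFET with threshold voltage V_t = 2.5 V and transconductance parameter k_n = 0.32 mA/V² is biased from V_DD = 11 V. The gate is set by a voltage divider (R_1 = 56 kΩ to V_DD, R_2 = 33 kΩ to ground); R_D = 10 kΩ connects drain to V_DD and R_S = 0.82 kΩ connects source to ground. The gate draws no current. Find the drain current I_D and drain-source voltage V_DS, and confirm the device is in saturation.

V_G = V_DD·R_2/(R_1+R_2) = 11×33/89 = 4.08 V.
Assume saturation: I_D = (k_n/2)(V_GS − V_t)² with V_GS = V_G − I_D·R_S = 4.08 − 0.82·I_D.
Substituting gives 0.108·I_D² − 1.41·I_D + 0.399 = 0, with roots I_D = 0.288 or 12.9 mA.
The root I_D = 12.9 mA gives V_GS = -6.46 V ≤ V_t, so take I_D = 0.288 mA.
Then V_GS = 3.84 V and V_DS = V_DD − I_D(R_D+R_S) = 11 − 0.288×10.8 = 7.88 V.
Saturation requires V_DS ≥ V_GS − V_t = 1.34 V; 7.88 ≥ 1.34 ✓.

I_D ≈ 0.29 mA, V_DS ≈ 7.9 V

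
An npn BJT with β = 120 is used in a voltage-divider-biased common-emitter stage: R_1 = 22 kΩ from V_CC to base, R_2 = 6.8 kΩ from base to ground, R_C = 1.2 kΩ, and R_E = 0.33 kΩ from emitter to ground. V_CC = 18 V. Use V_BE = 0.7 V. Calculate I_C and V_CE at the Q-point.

I_C ≈ 9.4 mA, V_CE ≈ 3.5 V

Thevenize the base divider: V_Th = V_CC·R_2/(R_1+R_2) = 18×6.8/28.8 = 4.25 V, R_Th = R_1‖R_2 = 5.19 kΩ.
Base-emitter loop: V_Th = I_B·R_Th + V_BE + (β+1)I_B·R_E, so I_B = (4.25 − 0.7) / (5.19 + 121×0.33) = 0.0787 mA.
I_C = β·I_B = 120×0.0787 = 9.44 mA, and I_E = (β+1)I_B = 9.52 mA.
V_CE = V_CC − I_C·R_C − I_E·R_E = 18 − 9.44×1.2 − 9.52×0.33 = 3.53 V.
V_CE = 3.53 V > 0.2 V confirms active-region operation.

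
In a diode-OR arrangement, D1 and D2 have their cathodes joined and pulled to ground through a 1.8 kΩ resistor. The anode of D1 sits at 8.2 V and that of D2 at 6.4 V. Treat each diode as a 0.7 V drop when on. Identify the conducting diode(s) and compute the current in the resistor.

Only D1 conducts; I_R ≈ 4.2 mA

Assume both conduct. Then node N would need to be at both 8.2−0.7 = 7.5 V and 6.4−0.7 = 5.7 V, which is impossible.
Assume only D1 conducts: V_N = 8.2 − 0.7 = 7.5 V, so I_R = 7.5/1.8 = 4.17 mA.
Check D2: its anode-to-cathode voltage is 6.4 − 7.5 = -1.1 V < 0.7 V, so it is off. The assumption is consistent.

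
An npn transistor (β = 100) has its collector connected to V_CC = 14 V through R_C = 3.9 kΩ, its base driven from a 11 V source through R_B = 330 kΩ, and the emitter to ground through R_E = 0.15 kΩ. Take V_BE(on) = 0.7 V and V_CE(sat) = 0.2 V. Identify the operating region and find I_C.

active; I_C ≈ 3 mA

Assume active. Base-emitter loop: I_B = (V_BB − V_BE)/(R_B + (β+1)R_E) = (11 − 0.7)/(330 + 101×0.15) = 0.0298 mA.
I_C = β·I_B = 100×0.0298 = 2.98 mA.
V_CE = V_CC − I_C·R_C − I_E·R_E = 14 − 2.98×3.9 − 3.01×0.15 = 1.91 V > V_CE(sat), so the active-region assumption holds.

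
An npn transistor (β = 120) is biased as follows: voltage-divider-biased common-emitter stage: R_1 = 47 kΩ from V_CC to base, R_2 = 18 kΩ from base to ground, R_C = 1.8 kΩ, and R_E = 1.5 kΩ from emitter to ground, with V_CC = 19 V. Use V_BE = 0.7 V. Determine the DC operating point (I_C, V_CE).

I_C ≈ 2.8 mA, V_CE ≈ 9.7 V

Thevenize the base divider: V_Th = V_CC·R_2/(R_1+R_2) = 19×18/65 = 5.26 V, R_Th = R_1‖R_2 = 13 kΩ.
Base-emitter loop: V_Th = I_B·R_Th + V_BE + (β+1)I_B·R_E, so I_B = (5.26 − 0.7) / (13 + 121×1.5) = 0.0235 mA.
I_C = β·I_B = 120×0.0235 = 2.81 mA, and I_E = (β+1)I_B = 2.84 mA.
V_CE = V_CC − I_C·R_C − I_E·R_E = 19 − 2.81×1.8 − 2.84×1.5 = 9.68 V.
V_CE = 9.68 V > 0.2 V confirms active-region operation.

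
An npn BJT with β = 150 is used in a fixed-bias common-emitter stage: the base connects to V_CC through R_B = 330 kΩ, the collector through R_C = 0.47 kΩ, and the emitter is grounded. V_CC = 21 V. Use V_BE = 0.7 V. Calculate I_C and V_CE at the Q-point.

Base loop: V_CC = I_B·R_B + V_BE, so I_B = (21 − 0.7)/330 kΩ = 0.0615 mA.
In the active region I_C = β·I_B = 150 × 0.0615 = 9.23 mA.
Collector loop: V_CE = V_CC − I_C·R_C = 21 − 9.23×0.47 = 16.7 V.
Since V_CE = 16.7 V > V_CE(sat) ≈ 0.2 V, the transistor is in the active region as assumed.

I_C ≈ 9.2 mA, V_CE ≈ 17 V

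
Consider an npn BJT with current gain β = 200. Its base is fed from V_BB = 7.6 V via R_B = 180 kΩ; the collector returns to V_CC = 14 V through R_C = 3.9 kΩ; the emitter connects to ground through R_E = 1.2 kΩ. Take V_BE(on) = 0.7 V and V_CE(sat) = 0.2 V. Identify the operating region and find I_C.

Assume active: I_B = (7.6 − 0.7)/(180 + 201×1.2) = 0.0164 mA, I_C = β·I_B = 3.28 mA.
Then V_CE = 14 − 3.28×3.9 − 3.29×1.2 = -2.73 V < 0.2 V — the active assumption fails.
Re-solve with V_CE = 0.2 V. KCL at the emitter: V_E/R_E = (V_BB−0.7−V_E)/R_B + (V_CC−0.2−V_E)/R_C, giving V_E = 3.27 V.
I_C = (V_CC − 0.2 − V_E)/R_C = (13.8 − 3.27)/3.9 = 2.7 mA.
Check: I_B = (6.9 − 3.27)/180 = 0.0202 mA, and β·I_B = 4.04 mA > I_C, confirming saturation.

saturation; I_C ≈ 2.7 mA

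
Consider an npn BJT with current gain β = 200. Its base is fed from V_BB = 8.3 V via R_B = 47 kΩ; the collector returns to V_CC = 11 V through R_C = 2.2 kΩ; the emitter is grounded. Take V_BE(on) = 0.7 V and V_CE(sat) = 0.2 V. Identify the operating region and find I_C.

saturation; I_C ≈ 4.9 mA

Assume active: I_B = (8.3 − 0.7)/47 = 0.162 mA, giving I_C = β·I_B = 32.3 mA.
But then V_CE = 11 − 32.3×2.2 = -60.1 V < V_CE(sat) = 0.2 V — impossible in the active region.
So the transistor is saturated. With V_CE = 0.2 V, I_C = (V_CC − 0.2)/R_C = 10.8/2.2 = 4.91 mA.
Check: β·I_B = 32.3 mA > I_C = 4.91 mA, confirming saturation.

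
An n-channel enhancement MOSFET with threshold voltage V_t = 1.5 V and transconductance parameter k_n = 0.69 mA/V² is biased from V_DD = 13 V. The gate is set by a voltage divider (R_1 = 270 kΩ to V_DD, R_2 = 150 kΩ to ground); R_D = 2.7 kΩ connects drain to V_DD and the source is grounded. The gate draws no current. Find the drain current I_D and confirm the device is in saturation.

V_G = V_DD·R_2/(R_1+R_2) = 13×150/420 = 4.64 V. With the source grounded, V_GS = V_G = 4.64 V.
Assume saturation: I_D = (k_n/2)(V_GS − V_t)² = (0.69/2)×(4.64 − 1.5)² = 0.345×3.14² = 3.41 mA.
V_DS = V_DD − I_D·R_D = 13 − 3.41×2.7 = 3.8 V.
Saturation requires V_DS ≥ V_GS − V_t = 3.14 V; 3.8 ≥ 3.14 ✓.

I_D ≈ 3.4 mA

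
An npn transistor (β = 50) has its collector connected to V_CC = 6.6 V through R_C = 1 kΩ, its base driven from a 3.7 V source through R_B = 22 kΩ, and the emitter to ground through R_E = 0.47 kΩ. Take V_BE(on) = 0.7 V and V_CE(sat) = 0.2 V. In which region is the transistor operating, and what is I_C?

active; I_C ≈ 3.3 mA

Assume active. Base-emitter loop: I_B = (V_BB − V_BE)/(R_B + (β+1)R_E) = (3.7 − 0.7)/(22 + 51×0.47) = 0.0653 mA.
I_C = β·I_B = 50×0.0653 = 3.26 mA.
V_CE = V_CC − I_C·R_C − I_E·R_E = 6.6 − 3.26×1 − 3.33×0.47 = 1.77 V > V_CE(sat), so the active-region assumption holds.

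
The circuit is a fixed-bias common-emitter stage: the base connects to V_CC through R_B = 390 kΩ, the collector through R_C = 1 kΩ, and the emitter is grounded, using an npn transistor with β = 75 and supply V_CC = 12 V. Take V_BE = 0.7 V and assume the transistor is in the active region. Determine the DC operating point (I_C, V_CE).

I_C ≈ 2.2 mA, V_CE ≈ 9.8 V

Base loop: V_CC = I_B·R_B + V_BE, so I_B = (12 − 0.7)/390 kΩ = 0.029 mA.
In the active region I_C = β·I_B = 75 × 0.029 = 2.17 mA.
Collector loop: V_CE = V_CC − I_C·R_C = 12 − 2.17×1 = 9.83 V.
Since V_CE = 9.83 V > V_CE(sat) ≈ 0.2 V, the transistor is in the active region as assumed.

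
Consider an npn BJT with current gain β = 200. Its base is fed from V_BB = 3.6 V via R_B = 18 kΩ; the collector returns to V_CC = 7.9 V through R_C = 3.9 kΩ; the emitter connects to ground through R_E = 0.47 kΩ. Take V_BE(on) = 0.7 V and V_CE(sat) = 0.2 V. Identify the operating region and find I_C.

saturation; I_C ≈ 1.7 mA

Assume active: I_B = (3.6 − 0.7)/(18 + 201×0.47) = 0.0258 mA, I_C = β·I_B = 5.16 mA.
Then V_CE = 7.9 − 5.16×3.9 − 5.18×0.47 = -14.6 V < 0.2 V — the active assumption fails.
Re-solve with V_CE = 0.2 V. KCL at the emitter: V_E/R_E = (V_BB−0.7−V_E)/R_B + (V_CC−0.2−V_E)/R_C, giving V_E = 0.875 V.
I_C = (V_CC − 0.2 − V_E)/R_C = (7.7 − 0.875)/3.9 = 1.75 mA.
Check: I_B = (2.9 − 0.875)/18 = 0.112 mA, and β·I_B = 22.5 mA > I_C, confirming saturation.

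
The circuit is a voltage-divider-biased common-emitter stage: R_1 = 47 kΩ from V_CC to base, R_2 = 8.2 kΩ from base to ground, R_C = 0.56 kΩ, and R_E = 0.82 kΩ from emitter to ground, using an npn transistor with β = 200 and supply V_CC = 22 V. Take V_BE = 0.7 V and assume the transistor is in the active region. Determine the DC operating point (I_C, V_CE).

Thevenize the base divider: V_Th = V_CC·R_2/(R_1+R_2) = 22×8.2/55.2 = 3.27 V, R_Th = R_1‖R_2 = 6.98 kΩ.
Base-emitter loop: V_Th = I_B·R_Th + V_BE + (β+1)I_B·R_E, so I_B = (3.27 − 0.7) / (6.98 + 201×0.82) = 0.0149 mA.
I_C = β·I_B = 200×0.0149 = 2.99 mA, and I_E = (β+1)I_B = 3 mA.
V_CE = V_CC − I_C·R_C − I_E·R_E = 22 − 2.99×0.56 − 3×0.82 = 17.9 V.
V_CE = 17.9 V > 0.2 V confirms active-region operation.

I_C ≈ 3 mA, V_CE ≈ 18 V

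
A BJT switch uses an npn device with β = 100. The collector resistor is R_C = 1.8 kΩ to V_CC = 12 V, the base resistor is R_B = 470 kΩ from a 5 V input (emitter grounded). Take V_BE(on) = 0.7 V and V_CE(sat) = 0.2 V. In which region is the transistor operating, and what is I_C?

active; I_C ≈ 0.91 mA

Assume active. Base-emitter loop: I_B = (V_BB − V_BE)/R_B = (5 − 0.7)/470 = 0.00915 mA.
I_C = β·I_B = 100×0.00915 = 0.915 mA.
V_CE = V_CC − I_C·R_C = 12 − 0.915×1.8 = 10.4 V > V_CE(sat), so the active-region assumption holds.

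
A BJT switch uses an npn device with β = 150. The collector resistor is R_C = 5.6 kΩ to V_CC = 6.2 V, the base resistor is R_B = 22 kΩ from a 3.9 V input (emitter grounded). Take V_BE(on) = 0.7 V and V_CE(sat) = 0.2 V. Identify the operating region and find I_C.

Assume active: I_B = (3.9 − 0.7)/22 = 0.145 mA, giving I_C = β·I_B = 21.8 mA.
But then V_CE = 6.2 − 21.8×5.6 = -116 V < V_CE(sat) = 0.2 V — impossible in the active region.
So the transistor is saturated. With V_CE = 0.2 V, I_C = (V_CC − 0.2)/R_C = 6/5.6 = 1.07 mA.
Check: β·I_B = 21.8 mA > I_C = 1.07 mA, confirming saturation.

saturation; I_C ≈ 1.1 mA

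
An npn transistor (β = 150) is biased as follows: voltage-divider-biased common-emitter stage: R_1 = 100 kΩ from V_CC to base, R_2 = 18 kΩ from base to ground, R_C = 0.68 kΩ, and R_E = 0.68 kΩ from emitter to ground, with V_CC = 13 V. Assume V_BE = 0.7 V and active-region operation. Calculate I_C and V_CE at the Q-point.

Thevenize the base divider: V_Th = V_CC·R_2/(R_1+R_2) = 13×18/118 = 1.98 V, R_Th = R_1‖R_2 = 15.3 kΩ.
Base-emitter loop: V_Th = I_B·R_Th + V_BE + (β+1)I_B·R_E, so I_B = (1.98 − 0.7) / (15.3 + 151×0.68) = 0.0109 mA.
I_C = β·I_B = 150×0.0109 = 1.63 mA, and I_E = (β+1)I_B = 1.64 mA.
V_CE = V_CC − I_C·R_C − I_E·R_E = 13 − 1.63×0.68 − 1.64×0.68 = 10.8 V.
V_CE = 10.8 V > 0.2 V confirms active-region operation.

I_C ≈ 1.6 mA, V_CE ≈ 11 V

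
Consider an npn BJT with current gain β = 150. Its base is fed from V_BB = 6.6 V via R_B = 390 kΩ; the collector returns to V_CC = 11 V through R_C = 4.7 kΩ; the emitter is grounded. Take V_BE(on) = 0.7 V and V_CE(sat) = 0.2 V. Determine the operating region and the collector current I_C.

active; I_C ≈ 2.3 mA

Assume active. Base-emitter loop: I_B = (V_BB − V_BE)/R_B = (6.6 − 0.7)/390 = 0.0151 mA.
I_C = β·I_B = 150×0.0151 = 2.27 mA.
V_CE = V_CC − I_C·R_C = 11 − 2.27×4.7 = 0.335 V > V_CE(sat), so the active-region assumption holds.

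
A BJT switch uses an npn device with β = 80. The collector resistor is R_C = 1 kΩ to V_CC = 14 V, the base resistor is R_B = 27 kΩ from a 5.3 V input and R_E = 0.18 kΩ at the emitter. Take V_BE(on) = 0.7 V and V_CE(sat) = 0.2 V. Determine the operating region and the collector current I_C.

active; I_C ≈ 8.9 mA

Assume active. Base-emitter loop: I_B = (V_BB − V_BE)/(R_B + (β+1)R_E) = (5.3 − 0.7)/(27 + 81×0.18) = 0.111 mA.
I_C = β·I_B = 80×0.111 = 8.85 mA.
V_CE = V_CC − I_C·R_C − I_E·R_E = 14 − 8.85×1 − 8.96×0.18 = 3.54 V > V_CE(sat), so the active-region assumption holds.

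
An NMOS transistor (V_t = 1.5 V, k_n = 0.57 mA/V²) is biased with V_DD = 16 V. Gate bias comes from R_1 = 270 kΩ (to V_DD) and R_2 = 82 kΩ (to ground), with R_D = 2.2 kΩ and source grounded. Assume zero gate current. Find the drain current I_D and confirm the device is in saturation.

I_D ≈ 1.4 mA

V_G = V_DD·R_2/(R_1+R_2) = 16×82/352 = 3.73 V. With the source grounded, V_GS = V_G = 3.73 V.
Assume saturation: I_D = (k_n/2)(V_GS − V_t)² = (0.57/2)×(3.73 − 1.5)² = 0.285×2.23² = 1.41 mA.
V_DS = V_DD − I_D·R_D = 16 − 1.41×2.2 = 12.9 V.
Saturation requires V_DS ≥ V_GS − V_t = 2.23 V; 12.9 ≥ 2.23 ✓.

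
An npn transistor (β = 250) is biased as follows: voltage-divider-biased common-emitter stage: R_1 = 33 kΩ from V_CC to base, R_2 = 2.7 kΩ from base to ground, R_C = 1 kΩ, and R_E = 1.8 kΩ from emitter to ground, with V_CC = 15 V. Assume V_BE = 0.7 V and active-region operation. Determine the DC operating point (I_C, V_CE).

Thevenize the base divider: V_Th = V_CC·R_2/(R_1+R_2) = 15×2.7/35.7 = 1.13 V, R_Th = R_1‖R_2 = 2.5 kΩ.
Base-emitter loop: V_Th = I_B·R_Th + V_BE + (β+1)I_B·R_E, so I_B = (1.13 − 0.7) / (2.5 + 251×1.8) = 0.000956 mA.
I_C = β·I_B = 250×0.000956 = 0.239 mA, and I_E = (β+1)I_B = 0.24 mA.
V_CE = V_CC − I_C·R_C − I_E·R_E = 15 − 0.239×1 − 0.24×1.8 = 14.3 V.
V_CE = 14.3 V > 0.2 V confirms active-region operation.

I_C ≈ 0.24 mA, V_CE ≈ 14 V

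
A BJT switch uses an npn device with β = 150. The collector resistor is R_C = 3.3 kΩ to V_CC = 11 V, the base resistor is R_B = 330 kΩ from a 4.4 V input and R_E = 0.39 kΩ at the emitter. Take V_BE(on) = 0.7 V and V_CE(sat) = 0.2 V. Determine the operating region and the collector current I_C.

Assume active. Base-emitter loop: I_B = (V_BB − V_BE)/(R_B + (β+1)R_E) = (4.4 − 0.7)/(330 + 151×0.39) = 0.00951 mA.
I_C = β·I_B = 150×0.00951 = 1.43 mA.
V_CE = V_CC − I_C·R_C − I_E·R_E = 11 − 1.43×3.3 − 1.44×0.39 = 5.73 V > V_CE(sat), so the active-region assumption holds.

active; I_C ≈ 1.4 mA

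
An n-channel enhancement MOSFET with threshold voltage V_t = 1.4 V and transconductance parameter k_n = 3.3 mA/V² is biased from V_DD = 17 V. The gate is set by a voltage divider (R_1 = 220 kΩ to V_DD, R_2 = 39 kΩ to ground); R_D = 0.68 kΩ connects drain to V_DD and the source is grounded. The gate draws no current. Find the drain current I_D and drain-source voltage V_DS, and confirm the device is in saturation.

V_G = V_DD·R_2/(R_1+R_2) = 17×39/259 = 2.56 V. With the source grounded, V_GS = V_G = 2.56 V.
Assume saturation: I_D = (k_n/2)(V_GS − V_t)² = (3.3/2)×(2.56 − 1.4)² = 1.65×1.16² = 2.22 mA.
V_DS = V_DD − I_D·R_D = 17 − 2.22×0.68 = 15.5 V.
Saturation requires V_DS ≥ V_GS − V_t = 1.16 V; 15.5 ≥ 1.16 ✓.

I_D ≈ 2.2 mA, V_DS ≈ 15 V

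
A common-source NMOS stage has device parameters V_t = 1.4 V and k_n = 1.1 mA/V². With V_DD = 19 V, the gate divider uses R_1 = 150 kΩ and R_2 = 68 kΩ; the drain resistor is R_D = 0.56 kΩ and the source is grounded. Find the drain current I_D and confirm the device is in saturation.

I_D ≈ 11 mA

V_G = V_DD·R_2/(R_1+R_2) = 19×68/218 = 5.93 V. With the source grounded, V_GS = V_G = 5.93 V.
Assume saturation: I_D = (k_n/2)(V_GS − V_t)² = (1.1/2)×(5.93 − 1.4)² = 0.55×4.53² = 11.3 mA.
V_DS = V_DD − I_D·R_D = 19 − 11.3×0.56 = 12.7 V.
Saturation requires V_DS ≥ V_GS − V_t = 4.53 V; 12.7 ≥ 4.53 ✓.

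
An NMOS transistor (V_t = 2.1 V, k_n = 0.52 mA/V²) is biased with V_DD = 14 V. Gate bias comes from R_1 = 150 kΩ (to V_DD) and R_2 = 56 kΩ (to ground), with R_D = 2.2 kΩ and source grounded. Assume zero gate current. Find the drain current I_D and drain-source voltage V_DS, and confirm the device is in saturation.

I_D ≈ 0.76 mA, V_DS ≈ 12 V

V_G = V_DD·R_2/(R_1+R_2) = 14×56/206 = 3.81 V. With the source grounded, V_GS = V_G = 3.81 V.
Assume saturation: I_D = (k_n/2)(V_GS − V_t)² = (0.52/2)×(3.81 − 2.1)² = 0.26×1.71² = 0.757 mA.
V_DS = V_DD − I_D·R_D = 14 − 0.757×2.2 = 12.3 V.
Saturation requires V_DS ≥ V_GS − V_t = 1.71 V; 12.3 ≥ 1.71 ✓.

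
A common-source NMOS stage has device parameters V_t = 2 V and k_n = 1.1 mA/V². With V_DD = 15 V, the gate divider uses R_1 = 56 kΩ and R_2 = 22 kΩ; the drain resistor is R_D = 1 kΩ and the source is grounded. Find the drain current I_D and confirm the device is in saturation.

V_G = V_DD·R_2/(R_1+R_2) = 15×22/78 = 4.23 V. With the source grounded, V_GS = V_G = 4.23 V.
Assume saturation: I_D = (k_n/2)(V_GS − V_t)² = (1.1/2)×(4.23 − 2)² = 0.55×2.23² = 2.74 mA.
V_DS = V_DD − I_D·R_D = 15 − 2.74×1 = 12.3 V.
Saturation requires V_DS ≥ V_GS − V_t = 2.23 V; 12.3 ≥ 2.23 ✓.

I_D ≈ 2.7 mA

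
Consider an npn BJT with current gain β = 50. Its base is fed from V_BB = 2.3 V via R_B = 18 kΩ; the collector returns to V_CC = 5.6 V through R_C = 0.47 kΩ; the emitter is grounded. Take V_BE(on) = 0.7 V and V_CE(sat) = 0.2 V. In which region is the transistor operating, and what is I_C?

active; I_C ≈ 4.4 mA

Assume active. Base-emitter loop: I_B = (V_BB − V_BE)/R_B = (2.3 − 0.7)/18 = 0.0889 mA.
I_C = β·I_B = 50×0.0889 = 4.44 mA.
V_CE = V_CC − I_C·R_C = 5.6 − 4.44×0.47 = 3.51 V > V_CE(sat), so the active-region assumption holds.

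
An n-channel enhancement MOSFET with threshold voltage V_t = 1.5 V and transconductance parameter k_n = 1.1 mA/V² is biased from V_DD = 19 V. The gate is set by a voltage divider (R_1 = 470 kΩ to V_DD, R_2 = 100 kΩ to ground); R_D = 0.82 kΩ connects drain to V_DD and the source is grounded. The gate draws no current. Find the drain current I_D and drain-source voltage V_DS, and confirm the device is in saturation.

I_D ≈ 1.8 mA, V_DS ≈ 17 V

V_G = V_DD·R_2/(R_1+R_2) = 19×100/570 = 3.33 V. With the source grounded, V_GS = V_G = 3.33 V.
Assume saturation: I_D = (k_n/2)(V_GS − V_t)² = (1.1/2)×(3.33 − 1.5)² = 0.55×1.83² = 1.85 mA.
V_DS = V_DD − I_D·R_D = 19 − 1.85×0.82 = 17.5 V.
Saturation requires V_DS ≥ V_GS − V_t = 1.83 V; 17.5 ≥ 1.83 ✓.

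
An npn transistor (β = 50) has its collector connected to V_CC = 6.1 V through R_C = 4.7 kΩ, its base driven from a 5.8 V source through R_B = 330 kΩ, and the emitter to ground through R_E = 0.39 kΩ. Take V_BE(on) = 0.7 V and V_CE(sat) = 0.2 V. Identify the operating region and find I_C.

active; I_C ≈ 0.73 mA

Assume active. Base-emitter loop: I_B = (V_BB − V_BE)/(R_B + (β+1)R_E) = (5.8 − 0.7)/(330 + 51×0.39) = 0.0146 mA.
I_C = β·I_B = 50×0.0146 = 0.729 mA.
V_CE = V_CC − I_C·R_C − I_E·R_E = 6.1 − 0.729×4.7 − 0.743×0.39 = 2.38 V > V_CE(sat), so the active-region assumption holds.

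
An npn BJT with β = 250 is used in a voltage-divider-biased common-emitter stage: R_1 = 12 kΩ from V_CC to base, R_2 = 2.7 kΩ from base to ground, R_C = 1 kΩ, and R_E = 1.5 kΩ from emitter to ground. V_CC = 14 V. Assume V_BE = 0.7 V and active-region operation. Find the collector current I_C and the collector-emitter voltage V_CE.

I_C ≈ 1.2 mA, V_CE ≈ 11 V

Thevenize the base divider: V_Th = V_CC·R_2/(R_1+R_2) = 14×2.7/14.7 = 2.57 V, R_Th = R_1‖R_2 = 2.2 kΩ.
Base-emitter loop: V_Th = I_B·R_Th + V_BE + (β+1)I_B·R_E, so I_B = (2.57 − 0.7) / (2.2 + 251×1.5) = 0.00494 mA.
I_C = β·I_B = 250×0.00494 = 1.24 mA, and I_E = (β+1)I_B = 1.24 mA.
V_CE = V_CC − I_C·R_C − I_E·R_E = 14 − 1.24×1 − 1.24×1.5 = 10.9 V.
V_CE = 10.9 V > 0.2 V confirms active-region operation.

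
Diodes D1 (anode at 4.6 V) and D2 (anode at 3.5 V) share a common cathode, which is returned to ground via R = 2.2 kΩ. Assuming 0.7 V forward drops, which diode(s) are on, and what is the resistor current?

Only D1 conducts; I_R ≈ 1.8 mA

Assume both conduct. Then node N would need to be at both 4.6−0.7 = 3.9 V and 3.5−0.7 = 2.8 V, which is impossible.
Assume only D1 conducts: V_N = 4.6 − 0.7 = 3.9 V, so I_R = 3.9/2.2 = 1.77 mA.
Check D2: its anode-to-cathode voltage is 3.5 − 3.9 = -0.4 V < 0.7 V, so it is off. The assumption is consistent.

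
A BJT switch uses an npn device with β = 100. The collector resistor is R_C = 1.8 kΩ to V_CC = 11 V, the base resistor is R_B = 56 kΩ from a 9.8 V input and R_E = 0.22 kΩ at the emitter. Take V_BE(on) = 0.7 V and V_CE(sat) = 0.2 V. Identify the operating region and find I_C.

saturation; I_C ≈ 5.3 mA

Assume active: I_B = (9.8 − 0.7)/(56 + 101×0.22) = 0.116 mA, I_C = β·I_B = 11.6 mA.
Then V_CE = 11 − 11.6×1.8 − 11.8×0.22 = -12.5 V < 0.2 V — the active assumption fails.
Re-solve with V_CE = 0.2 V. KCL at the emitter: V_E/R_E = (V_BB−0.7−V_E)/R_B + (V_CC−0.2−V_E)/R_C, giving V_E = 1.2 V.
I_C = (V_CC − 0.2 − V_E)/R_C = (10.8 − 1.2)/1.8 = 5.33 mA.
Check: I_B = (9.1 − 1.2)/56 = 0.141 mA, and β·I_B = 14.1 mA > I_C, confirming saturation.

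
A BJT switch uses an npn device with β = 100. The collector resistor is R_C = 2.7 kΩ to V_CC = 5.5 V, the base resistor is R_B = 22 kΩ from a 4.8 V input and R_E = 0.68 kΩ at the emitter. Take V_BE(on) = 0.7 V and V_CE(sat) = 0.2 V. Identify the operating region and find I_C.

saturation; I_C ≈ 1.5 mA

Assume active: I_B = (4.8 − 0.7)/(22 + 101×0.68) = 0.0452 mA, I_C = β·I_B = 4.52 mA.
Then V_CE = 5.5 − 4.52×2.7 − 4.57×0.68 = -9.81 V < 0.2 V — the active assumption fails.
Re-solve with V_CE = 0.2 V. KCL at the emitter: V_E/R_E = (V_BB−0.7−V_E)/R_B + (V_CC−0.2−V_E)/R_C, giving V_E = 1.14 V.
I_C = (V_CC − 0.2 − V_E)/R_C = (5.3 − 1.14)/2.7 = 1.54 mA.
Check: I_B = (4.1 − 1.14)/22 = 0.135 mA, and β·I_B = 13.5 mA > I_C, confirming saturation.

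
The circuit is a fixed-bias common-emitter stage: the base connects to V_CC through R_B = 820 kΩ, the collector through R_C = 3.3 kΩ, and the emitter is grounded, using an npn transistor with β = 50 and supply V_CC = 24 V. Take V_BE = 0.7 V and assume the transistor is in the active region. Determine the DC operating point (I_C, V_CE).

Base loop: V_CC = I_B·R_B + V_BE, so I_B = (24 − 0.7)/820 kΩ = 0.0284 mA.
In the active region I_C = β·I_B = 50 × 0.0284 = 1.42 mA.
Collector loop: V_CE = V_CC − I_C·R_C = 24 − 1.42×3.3 = 19.3 V.
Since V_CE = 19.3 V > V_CE(sat) ≈ 0.2 V, the transistor is in the active region as assumed.

I_C ≈ 1.4 mA, V_CE ≈ 19 V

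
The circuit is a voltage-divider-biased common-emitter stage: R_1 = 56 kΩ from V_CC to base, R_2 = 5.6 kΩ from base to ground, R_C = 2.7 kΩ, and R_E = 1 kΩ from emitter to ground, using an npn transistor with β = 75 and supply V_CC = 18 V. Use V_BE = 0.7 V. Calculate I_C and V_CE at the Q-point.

I_C ≈ 0.87 mA, V_CE ≈ 15 V

Thevenize the base divider: V_Th = V_CC·R_2/(R_1+R_2) = 18×5.6/61.6 = 1.64 V, R_Th = R_1‖R_2 = 5.09 kΩ.
Base-emitter loop: V_Th = I_B·R_Th + V_BE + (β+1)I_B·R_E, so I_B = (1.64 − 0.7) / (5.09 + 76×1) = 0.0115 mA.
I_C = β·I_B = 75×0.0115 = 0.866 mA, and I_E = (β+1)I_B = 0.878 mA.
V_CE = V_CC − I_C·R_C − I_E·R_E = 18 − 0.866×2.7 − 0.878×1 = 14.8 V.
V_CE = 14.8 V > 0.2 V confirms active-region operation.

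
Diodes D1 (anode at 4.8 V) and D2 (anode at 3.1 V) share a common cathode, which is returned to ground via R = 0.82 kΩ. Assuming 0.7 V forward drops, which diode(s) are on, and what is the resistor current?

Assume both conduct. Then node N would need to be at both 4.8−0.7 = 4.1 V and 3.1−0.7 = 2.4 V, which is impossible.
Assume only D1 conducts: V_N = 4.8 − 0.7 = 4.1 V, so I_R = 4.1/0.82 = 5 mA.
Check D2: its anode-to-cathode voltage is 3.1 − 4.1 = -1 V < 0.7 V, so it is off. The assumption is consistent.

Only D1 conducts; I_R ≈ 5 mA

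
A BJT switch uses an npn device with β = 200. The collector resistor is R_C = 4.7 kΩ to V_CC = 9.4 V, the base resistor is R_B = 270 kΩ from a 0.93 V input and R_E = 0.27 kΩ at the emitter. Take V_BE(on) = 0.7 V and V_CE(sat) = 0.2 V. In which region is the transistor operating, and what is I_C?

active; I_C ≈ 0.14 mA

Assume active. Base-emitter loop: I_B = (V_BB − V_BE)/(R_B + (β+1)R_E) = (0.93 − 0.7)/(270 + 201×0.27) = 0.000709 mA.
I_C = β·I_B = 200×0.000709 = 0.142 mA.
V_CE = V_CC − I_C·R_C − I_E·R_E = 9.4 − 0.142×4.7 − 0.143×0.27 = 8.69 V > V_CE(sat), so the active-region assumption holds.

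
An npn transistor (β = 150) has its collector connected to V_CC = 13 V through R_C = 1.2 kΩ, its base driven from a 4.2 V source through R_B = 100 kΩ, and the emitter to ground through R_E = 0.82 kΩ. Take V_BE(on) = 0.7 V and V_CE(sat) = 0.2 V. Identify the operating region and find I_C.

Assume active. Base-emitter loop: I_B = (V_BB − V_BE)/(R_B + (β+1)R_E) = (4.2 − 0.7)/(100 + 151×0.82) = 0.0156 mA.
I_C = β·I_B = 150×0.0156 = 2.35 mA.
V_CE = V_CC − I_C·R_C − I_E·R_E = 13 − 2.35×1.2 − 2.36×0.82 = 8.25 V > V_CE(sat), so the active-region assumption holds.

active; I_C ≈ 2.3 mA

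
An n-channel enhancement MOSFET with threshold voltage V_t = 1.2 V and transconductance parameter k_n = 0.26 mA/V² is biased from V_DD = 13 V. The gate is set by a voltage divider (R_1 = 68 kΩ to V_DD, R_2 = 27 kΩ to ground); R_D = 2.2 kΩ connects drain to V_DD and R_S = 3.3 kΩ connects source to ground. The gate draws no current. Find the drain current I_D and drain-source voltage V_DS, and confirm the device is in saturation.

V_G = V_DD·R_2/(R_1+R_2) = 13×27/95 = 3.69 V.
Assume saturation: I_D = (k_n/2)(V_GS − V_t)² with V_GS = V_G − I_D·R_S = 3.69 − 3.3·I_D.
Substituting gives 1.42·I_D² − 3.14·I_D + 0.809 = 0, with roots I_D = 0.298 or 1.92 mA.
The root I_D = 1.92 mA gives V_GS = -2.64 V ≤ V_t, so take I_D = 0.298 mA.
Then V_GS = 2.71 V and V_DS = V_DD − I_D(R_D+R_S) = 13 − 0.298×5.5 = 11.4 V.
Saturation requires V_DS ≥ V_GS − V_t = 1.51 V; 11.4 ≥ 1.51 ✓.

I_D ≈ 0.3 mA, V_DS ≈ 11 V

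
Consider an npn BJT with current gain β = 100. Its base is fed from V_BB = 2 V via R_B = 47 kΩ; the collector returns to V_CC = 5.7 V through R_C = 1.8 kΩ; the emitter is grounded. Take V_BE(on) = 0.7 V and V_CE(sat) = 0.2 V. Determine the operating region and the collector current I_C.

active; I_C ≈ 2.8 mA

Assume active. Base-emitter loop: I_B = (V_BB − V_BE)/R_B = (2 − 0.7)/47 = 0.0277 mA.
I_C = β·I_B = 100×0.0277 = 2.77 mA.
V_CE = V_CC − I_C·R_C = 5.7 − 2.77×1.8 = 0.721 V > V_CE(sat), so the active-region assumption holds.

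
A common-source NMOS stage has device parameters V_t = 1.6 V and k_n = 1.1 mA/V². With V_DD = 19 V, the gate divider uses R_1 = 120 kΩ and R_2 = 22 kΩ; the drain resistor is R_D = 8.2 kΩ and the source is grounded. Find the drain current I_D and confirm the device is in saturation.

V_G = V_DD·R_2/(R_1+R_2) = 19×22/142 = 2.94 V. With the source grounded, V_GS = V_G = 2.94 V.
Assume saturation: I_D = (k_n/2)(V_GS − V_t)² = (1.1/2)×(2.94 − 1.6)² = 0.55×1.34² = 0.993 mA.
V_DS = V_DD − I_D·R_D = 19 − 0.993×8.2 = 10.9 V.
Saturation requires V_DS ≥ V_GS − V_t = 1.34 V; 10.9 ≥ 1.34 ✓.

I_D ≈ 0.99 mA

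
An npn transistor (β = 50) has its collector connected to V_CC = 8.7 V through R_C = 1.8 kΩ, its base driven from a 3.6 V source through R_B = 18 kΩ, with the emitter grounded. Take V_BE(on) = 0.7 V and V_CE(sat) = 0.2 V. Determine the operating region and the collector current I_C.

saturation; I_C ≈ 4.7 mA

Assume active: I_B = (3.6 − 0.7)/18 = 0.161 mA, giving I_C = β·I_B = 8.06 mA.
But then V_CE = 8.7 − 8.06×1.8 = -5.8 V < V_CE(sat) = 0.2 V — impossible in the active region.
So the transistor is saturated. With V_CE = 0.2 V, I_C = (V_CC − 0.2)/R_C = 8.5/1.8 = 4.72 mA.
Check: β·I_B = 8.06 mA > I_C = 4.72 mA, confirming saturation.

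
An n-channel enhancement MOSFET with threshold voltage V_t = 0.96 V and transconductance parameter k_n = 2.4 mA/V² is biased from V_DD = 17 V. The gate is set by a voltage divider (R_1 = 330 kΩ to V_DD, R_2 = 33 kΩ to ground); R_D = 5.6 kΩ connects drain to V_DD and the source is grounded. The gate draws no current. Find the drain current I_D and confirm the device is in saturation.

V_G = V_DD·R_2/(R_1+R_2) = 17×33/363 = 1.55 V. With the source grounded, V_GS = V_G = 1.55 V.
Assume saturation: I_D = (k_n/2)(V_GS − V_t)² = (2.4/2)×(1.55 − 0.96)² = 1.2×0.585² = 0.411 mA.
V_DS = V_DD − I_D·R_D = 17 − 0.411×5.6 = 14.7 V.
Saturation requires V_DS ≥ V_GS − V_t = 0.585 V; 14.7 ≥ 0.585 ✓.

I_D ≈ 0.41 mA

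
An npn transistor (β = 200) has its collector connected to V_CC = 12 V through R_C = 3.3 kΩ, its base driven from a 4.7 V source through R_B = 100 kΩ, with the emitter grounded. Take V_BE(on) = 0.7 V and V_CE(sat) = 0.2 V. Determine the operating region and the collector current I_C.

Assume active: I_B = (4.7 − 0.7)/100 = 0.04 mA, giving I_C = β·I_B = 8 mA.
But then V_CE = 12 − 8×3.3 = -14.4 V < V_CE(sat) = 0.2 V — impossible in the active region.
So the transistor is saturated. With V_CE = 0.2 V, I_C = (V_CC − 0.2)/R_C = 11.8/3.3 = 3.58 mA.
Check: β·I_B = 8 mA > I_C = 3.58 mA, confirming saturation.

saturation; I_C ≈ 3.6 mA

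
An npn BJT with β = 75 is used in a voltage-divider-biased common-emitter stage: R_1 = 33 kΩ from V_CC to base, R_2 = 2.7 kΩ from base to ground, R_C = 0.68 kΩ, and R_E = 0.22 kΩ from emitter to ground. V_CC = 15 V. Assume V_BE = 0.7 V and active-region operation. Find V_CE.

V_CE ≈ 13 V

Thevenize the base divider: V_Th = V_CC·R_2/(R_1+R_2) = 15×2.7/35.7 = 1.13 V, R_Th = R_1‖R_2 = 2.5 kΩ.
Base-emitter loop: V_Th = I_B·R_Th + V_BE + (β+1)I_B·R_E, so I_B = (1.13 − 0.7) / (2.5 + 76×0.22) = 0.0226 mA.
I_C = β·I_B = 75×0.0226 = 1.7 mA, and I_E = (β+1)I_B = 1.72 mA.
V_CE = V_CC − I_C·R_C − I_E·R_E = 15 − 1.7×0.68 − 1.72×0.22 = 13.5 V.
V_CE = 13.5 V > 0.2 V confirms active-region operation.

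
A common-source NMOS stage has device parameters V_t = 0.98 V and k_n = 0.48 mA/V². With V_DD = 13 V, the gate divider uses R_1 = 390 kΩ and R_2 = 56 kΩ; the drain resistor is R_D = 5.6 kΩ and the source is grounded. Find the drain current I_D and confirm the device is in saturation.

I_D ≈ 0.1 mA

V_G = V_DD·R_2/(R_1+R_2) = 13×56/446 = 1.63 V. With the source grounded, V_GS = V_G = 1.63 V.
Assume saturation: I_D = (k_n/2)(V_GS − V_t)² = (0.48/2)×(1.63 − 0.98)² = 0.24×0.652² = 0.102 mA.
V_DS = V_DD − I_D·R_D = 13 − 0.102×5.6 = 12.4 V.
Saturation requires V_DS ≥ V_GS − V_t = 0.652 V; 12.4 ≥ 0.652 ✓.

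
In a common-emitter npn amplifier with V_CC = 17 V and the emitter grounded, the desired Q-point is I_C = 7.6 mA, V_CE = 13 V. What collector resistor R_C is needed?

R_C ≈ 0.53 kΩ

Collector loop: V_CC = I_C·R_C + V_CE.
R_C = (V_CC − V_CE)/I_C = (17 − 13)/7.6 = 0.526 kΩ.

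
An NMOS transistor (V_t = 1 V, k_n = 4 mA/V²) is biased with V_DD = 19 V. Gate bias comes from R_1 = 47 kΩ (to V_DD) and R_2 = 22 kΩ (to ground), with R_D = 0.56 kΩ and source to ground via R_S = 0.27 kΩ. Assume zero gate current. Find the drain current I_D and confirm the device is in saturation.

I_D ≈ 10 mA

V_G = V_DD·R_2/(R_1+R_2) = 19×22/69 = 6.06 V.
Assume saturation: I_D = (k_n/2)(V_GS − V_t)² with V_GS = V_G − I_D·R_S = 6.06 − 0.27·I_D.
Substituting gives 0.146·I_D² − 6.46·I_D + 51.2 = 0, with roots I_D = 10.3 or 34 mA.
The root I_D = 34 mA gives V_GS = -3.12 V ≤ V_t, so take I_D = 10.3 mA.
Then V_GS = 3.27 V and V_DS = V_DD − I_D(R_D+R_S) = 19 − 10.3×0.83 = 10.4 V.
Saturation requires V_DS ≥ V_GS − V_t = 2.27 V; 10.4 ≥ 2.27 ✓.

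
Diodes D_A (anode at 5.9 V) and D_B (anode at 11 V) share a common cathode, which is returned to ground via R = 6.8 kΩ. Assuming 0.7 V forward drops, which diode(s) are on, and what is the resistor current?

Only D_B conducts; I_R ≈ 1.5 mA

Assume both conduct. Then node N would need to be at both 5.9−0.7 = 5.2 V and 11−0.7 = 10.3 V, which is impossible.
Assume only D_B conducts: V_N = 11 − 0.7 = 10.3 V, so I_R = 10.3/6.8 = 1.51 mA.
Check D_A: its anode-to-cathode voltage is 5.9 − 10.3 = -4.4 V < 0.7 V, so it is off. The assumption is consistent.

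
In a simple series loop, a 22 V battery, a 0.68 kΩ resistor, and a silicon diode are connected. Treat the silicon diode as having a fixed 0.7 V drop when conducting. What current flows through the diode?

KVL around the loop: 22 = V_D + I·R = 0.7 + I × 0.68 kΩ.
So I = (22 − 0.7) / 0.68 kΩ = 21.3 / 0.68 = 31.3 mA.

I ≈ 31 mA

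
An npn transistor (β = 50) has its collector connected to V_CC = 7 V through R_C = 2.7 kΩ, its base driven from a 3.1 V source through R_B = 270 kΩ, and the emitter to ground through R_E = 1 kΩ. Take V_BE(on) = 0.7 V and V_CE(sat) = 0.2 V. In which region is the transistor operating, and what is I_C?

Assume active. Base-emitter loop: I_B = (V_BB − V_BE)/(R_B + (β+1)R_E) = (3.1 − 0.7)/(270 + 51×1) = 0.00748 mA.
I_C = β·I_B = 50×0.00748 = 0.374 mA.
V_CE = V_CC − I_C·R_C − I_E·R_E = 7 − 0.374×2.7 − 0.381×1 = 5.61 V > V_CE(sat), so the active-region assumption holds.

active; I_C ≈ 0.37 mA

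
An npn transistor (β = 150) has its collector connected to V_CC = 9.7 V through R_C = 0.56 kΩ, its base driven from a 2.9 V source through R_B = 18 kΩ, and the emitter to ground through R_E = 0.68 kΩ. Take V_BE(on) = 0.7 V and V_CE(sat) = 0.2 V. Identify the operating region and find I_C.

Assume active. Base-emitter loop: I_B = (V_BB − V_BE)/(R_B + (β+1)R_E) = (2.9 − 0.7)/(18 + 151×0.68) = 0.0182 mA.
I_C = β·I_B = 150×0.0182 = 2.73 mA.
V_CE = V_CC − I_C·R_C − I_E·R_E = 9.7 − 2.73×0.56 − 2.75×0.68 = 6.3 V > V_CE(sat), so the active-region assumption holds.

active; I_C ≈ 2.7 mA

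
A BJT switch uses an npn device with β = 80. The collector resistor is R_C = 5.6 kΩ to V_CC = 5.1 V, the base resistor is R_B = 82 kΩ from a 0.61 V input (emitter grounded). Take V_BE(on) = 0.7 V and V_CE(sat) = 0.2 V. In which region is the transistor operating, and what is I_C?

cutoff; I_C ≈ 0

V_BB = 0.61 V ≤ V_BE(on) = 0.7 V, so the base-emitter junction is not forward biased.
The transistor is in cutoff: I_B = I_C = 0.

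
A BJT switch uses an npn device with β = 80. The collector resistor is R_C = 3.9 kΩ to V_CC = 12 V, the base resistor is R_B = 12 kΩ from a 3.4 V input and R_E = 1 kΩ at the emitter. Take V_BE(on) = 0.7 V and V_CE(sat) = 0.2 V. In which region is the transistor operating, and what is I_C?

Assume active. Base-emitter loop: I_B = (V_BB − V_BE)/(R_B + (β+1)R_E) = (3.4 − 0.7)/(12 + 81×1) = 0.029 mA.
I_C = β·I_B = 80×0.029 = 2.32 mA.
V_CE = V_CC − I_C·R_C − I_E·R_E = 12 − 2.32×3.9 − 2.35×1 = 0.59 V > V_CE(sat), so the active-region assumption holds.

active; I_C ≈ 2.3 mA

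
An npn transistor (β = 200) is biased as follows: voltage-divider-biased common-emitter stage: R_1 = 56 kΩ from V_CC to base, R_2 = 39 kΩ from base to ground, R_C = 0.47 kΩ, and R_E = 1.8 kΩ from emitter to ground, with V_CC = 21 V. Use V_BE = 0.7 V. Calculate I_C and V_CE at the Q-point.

I_C ≈ 4.1 mA, V_CE ≈ 12 V

Thevenize the base divider: V_Th = V_CC·R_2/(R_1+R_2) = 21×39/95 = 8.62 V, R_Th = R_1‖R_2 = 23 kΩ.
Base-emitter loop: V_Th = I_B·R_Th + V_BE + (β+1)I_B·R_E, so I_B = (8.62 − 0.7) / (23 + 201×1.8) = 0.0206 mA.
I_C = β·I_B = 200×0.0206 = 4.12 mA, and I_E = (β+1)I_B = 4.14 mA.
V_CE = V_CC − I_C·R_C − I_E·R_E = 21 − 4.12×0.47 − 4.14×1.8 = 11.6 V.
V_CE = 11.6 V > 0.2 V confirms active-region operation.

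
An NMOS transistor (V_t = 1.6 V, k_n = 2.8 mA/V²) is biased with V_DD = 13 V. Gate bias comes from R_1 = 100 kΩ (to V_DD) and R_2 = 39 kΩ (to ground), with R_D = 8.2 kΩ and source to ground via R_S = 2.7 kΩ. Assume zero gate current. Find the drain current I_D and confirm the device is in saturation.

I_D ≈ 0.53 mA

V_G = V_DD·R_2/(R_1+R_2) = 13×39/139 = 3.65 V.
Assume saturation: I_D = (k_n/2)(V_GS − V_t)² with V_GS = V_G − I_D·R_S = 3.65 − 2.7·I_D.
Substituting gives 10.2·I_D² − 16.5·I_D + 5.87 = 0, with roots I_D = 0.53 or 1.08 mA.
The root I_D = 1.08 mA gives V_GS = 0.72 V ≤ V_t, so take I_D = 0.53 mA.
Then V_GS = 2.22 V and V_DS = V_DD − I_D(R_D+R_S) = 13 − 0.53×10.9 = 7.22 V.
Saturation requires V_DS ≥ V_GS − V_t = 0.615 V; 7.22 ≥ 0.615 ✓.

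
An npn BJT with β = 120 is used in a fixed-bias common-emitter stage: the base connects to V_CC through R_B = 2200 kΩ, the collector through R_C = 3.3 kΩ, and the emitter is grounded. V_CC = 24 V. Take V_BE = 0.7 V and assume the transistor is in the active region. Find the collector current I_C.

Base loop: V_CC = I_B·R_B + V_BE, so I_B = (24 − 0.7)/2200 kΩ = 0.0106 mA.
In the active region I_C = β·I_B = 120 × 0.0106 = 1.27 mA.
Collector loop: V_CE = V_CC − I_C·R_C = 24 − 1.27×3.3 = 19.8 V.
Since V_CE = 19.8 V > V_CE(sat) ≈ 0.2 V, the transistor is in the active region as assumed.

I_C ≈ 1.3 mA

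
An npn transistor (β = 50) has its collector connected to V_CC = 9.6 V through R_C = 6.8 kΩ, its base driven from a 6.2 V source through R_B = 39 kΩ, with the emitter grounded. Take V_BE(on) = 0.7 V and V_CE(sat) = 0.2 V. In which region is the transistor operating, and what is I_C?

Assume active: I_B = (6.2 − 0.7)/39 = 0.141 mA, giving I_C = β·I_B = 7.05 mA.
But then V_CE = 9.6 − 7.05×6.8 = -38.3 V < V_CE(sat) = 0.2 V — impossible in the active region.
So the transistor is saturated. With V_CE = 0.2 V, I_C = (V_CC − 0.2)/R_C = 9.4/6.8 = 1.38 mA.
Check: β·I_B = 7.05 mA > I_C = 1.38 mA, confirming saturation.

saturation; I_C ≈ 1.4 mA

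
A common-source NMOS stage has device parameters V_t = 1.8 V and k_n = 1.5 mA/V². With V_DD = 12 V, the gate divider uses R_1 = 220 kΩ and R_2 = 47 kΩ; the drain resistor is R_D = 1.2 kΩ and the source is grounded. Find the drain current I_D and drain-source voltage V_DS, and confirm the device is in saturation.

I_D ≈ 0.073 mA, V_DS ≈ 12 V

V_G = V_DD·R_2/(R_1+R_2) = 12×47/267 = 2.11 V. With the source grounded, V_GS = V_G = 2.11 V.
Assume saturation: I_D = (k_n/2)(V_GS − V_t)² = (1.5/2)×(2.11 − 1.8)² = 0.75×0.312² = 0.0732 mA.
V_DS = V_DD − I_D·R_D = 12 − 0.0732×1.2 = 11.9 V.
Saturation requires V_DS ≥ V_GS − V_t = 0.312 V; 11.9 ≥ 0.312 ✓.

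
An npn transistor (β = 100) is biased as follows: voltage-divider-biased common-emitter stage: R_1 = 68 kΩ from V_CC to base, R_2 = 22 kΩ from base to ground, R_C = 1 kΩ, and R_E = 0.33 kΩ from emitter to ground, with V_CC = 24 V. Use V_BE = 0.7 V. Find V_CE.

Thevenize the base divider: V_Th = V_CC·R_2/(R_1+R_2) = 24×22/90 = 5.87 V, R_Th = R_1‖R_2 = 16.6 kΩ.
Base-emitter loop: V_Th = I_B·R_Th + V_BE + (β+1)I_B·R_E, so I_B = (5.87 − 0.7) / (16.6 + 101×0.33) = 0.103 mA.
I_C = β·I_B = 100×0.103 = 10.3 mA, and I_E = (β+1)I_B = 10.4 mA.
V_CE = V_CC − I_C·R_C − I_E·R_E = 24 − 10.3×1 − 10.4×0.33 = 10.2 V.
V_CE = 10.2 V > 0.2 V confirms active-region operation.

V_CE ≈ 10 V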